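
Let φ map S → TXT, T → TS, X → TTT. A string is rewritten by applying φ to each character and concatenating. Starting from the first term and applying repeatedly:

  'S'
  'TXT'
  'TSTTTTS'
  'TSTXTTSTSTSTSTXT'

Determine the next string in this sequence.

Replace each of the 16 characters of TSTXTTSTSTSTSTXT in place — TS TXT TS TTT TS TS TXT TS TXT TS TXT TS TXT TS TTT TS — and concatenate.

TSTXTTSTTTTSTSTXTTSTXTTSTXTTSTXTTSTTTTS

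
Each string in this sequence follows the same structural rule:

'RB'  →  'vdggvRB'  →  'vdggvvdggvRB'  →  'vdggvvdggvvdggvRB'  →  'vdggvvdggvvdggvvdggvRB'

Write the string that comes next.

Every step adds vdggv at the front: s(k+1) = vdggv·s(k).
Applying this once more to vdggvvdggvvdggvvdggvRB:

vdggvvdggvvdggvvdggvvdggvRB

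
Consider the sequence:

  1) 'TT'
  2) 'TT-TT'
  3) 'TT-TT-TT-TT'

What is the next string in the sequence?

TT-TT-TT-TT-TT-TT-TT-TT

s(k+1) = s(k)·-·s(k) — each term doubles the last with '-' between the halves.
One more doubling of TT-TT-TT-TT gives the answer.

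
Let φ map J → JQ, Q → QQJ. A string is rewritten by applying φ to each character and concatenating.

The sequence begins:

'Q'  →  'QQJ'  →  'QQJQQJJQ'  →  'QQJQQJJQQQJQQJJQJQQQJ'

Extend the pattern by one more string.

Rewriting the 21 symbols of QQJQQJJQQQJQQJJQJQQQJ one by one yields QQJ QQJ JQ QQJ QQJ JQ JQ QQJ QQJ QQJ JQ QQJ QQJ JQ JQ QQJ JQ QQJ QQJ QQJ JQ; concatenated:

QQJQQJJQQQJQQJJQJQQQJQQJQQJJQQQJQQJJQJQQQJJQQQJQQJQQJJQ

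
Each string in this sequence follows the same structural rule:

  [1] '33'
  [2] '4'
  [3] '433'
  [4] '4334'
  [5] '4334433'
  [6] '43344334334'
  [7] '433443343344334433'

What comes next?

43344334334433443343344334334

Each term (from the third on) is the previous term followed by the one before it: term 3 = 4·33 = 433.
Continuing: 433443343344334433 · 43344334334 gives term 8.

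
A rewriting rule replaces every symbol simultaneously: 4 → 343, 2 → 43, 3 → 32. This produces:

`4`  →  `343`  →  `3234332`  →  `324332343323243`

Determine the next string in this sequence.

Applying the rule to each of the 15 symbols of 324332343323243 gives the pieces 32 43 343 32 32 43 32 343 32 32 43 32 43 343 32, which concatenate to the answer.

324334332324332343323243324334332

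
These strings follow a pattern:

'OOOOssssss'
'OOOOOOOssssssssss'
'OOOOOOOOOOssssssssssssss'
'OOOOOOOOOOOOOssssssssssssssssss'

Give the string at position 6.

OOOOOOOOOOOOOOOOOOOssssssssssssssssssssssssss

Term n consists of 3n+1 O's, followed by 4n+2 s's (n = 1, 2, …).
Setting n = 6 gives 19, 26 characters in each block.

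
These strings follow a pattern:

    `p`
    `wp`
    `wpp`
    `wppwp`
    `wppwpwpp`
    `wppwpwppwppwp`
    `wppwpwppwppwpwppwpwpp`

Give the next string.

From term 3 onward, concatenate the last term with the second-to-last: wp·p = wpp, wpp·wp = wppwp, …
Continuing: wppwpwppwppwpwppwpwpp · wppwpwppwppwp gives term 8.

wppwpwppwppwpwppwpwppwppwpwppwppwp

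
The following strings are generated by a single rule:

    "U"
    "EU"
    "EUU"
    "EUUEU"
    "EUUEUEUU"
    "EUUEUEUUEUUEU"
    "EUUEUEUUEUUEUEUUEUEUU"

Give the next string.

EUUEUEUUEUUEUEUUEUEUUEUUEUEUUEUUEU

Each term (from the third on) is the previous term followed by the one before it: term 3 = EU·U = EUU.
Continuing: EUUEUEUUEUUEUEUUEUEUU · EUUEUEUUEUUEU gives term 8.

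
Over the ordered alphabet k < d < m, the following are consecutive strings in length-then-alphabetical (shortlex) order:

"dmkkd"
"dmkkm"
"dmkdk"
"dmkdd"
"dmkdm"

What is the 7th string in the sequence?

dmkmd

Stepping forward 2 times from dmkdm: dmkdm → dmkmk, then the target.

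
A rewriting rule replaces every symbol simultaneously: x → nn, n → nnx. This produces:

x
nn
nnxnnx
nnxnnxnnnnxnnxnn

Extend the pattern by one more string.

Applying the rule to each of the 16 symbols of nnxnnxnnnnxnnxnn gives the pieces nnx nnx nn nnx nnx nn nnx nnx nnx nnx nn nnx nnx nn nnx nnx, which concatenate to the answer.

nnxnnxnnnnxnnxnnnnxnnxnnxnnxnnnnxnnxnnnnxnnx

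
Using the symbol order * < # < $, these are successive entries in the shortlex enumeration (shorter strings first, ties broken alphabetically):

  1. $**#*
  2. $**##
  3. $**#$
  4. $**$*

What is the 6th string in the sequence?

Advancing 2 positions from $**$* through $**$* → $**$# reaches term 6.

$**$$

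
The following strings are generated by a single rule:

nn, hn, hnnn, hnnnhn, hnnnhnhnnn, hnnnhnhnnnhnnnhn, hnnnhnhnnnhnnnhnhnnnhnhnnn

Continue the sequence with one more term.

This is a Fibonacci-style word recurrence s(k) = s(k−1)·s(k−2): e.g. hn·nn = hnnn.
The next term joins hnnnhnhnnnhnnnhnhnnnhnhnnn and hnnnhnhnnnhnnnhn.

hnnnhnhnnnhnnnhnhnnnhnhnnnhnnnhnhnnnhnnnhn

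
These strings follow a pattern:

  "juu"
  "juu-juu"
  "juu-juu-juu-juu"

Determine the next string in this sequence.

juu-juu-juu-juu-juu-juu-juu-juu

Every step duplicates the string with '-' between the halves.
So the next term is two copies of juu-juu-juu-juu with '-' between the halves.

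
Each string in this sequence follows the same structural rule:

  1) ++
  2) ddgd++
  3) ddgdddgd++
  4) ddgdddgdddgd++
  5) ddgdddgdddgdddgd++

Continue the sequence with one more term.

Every step adds ddgd at the front: s(k+1) = ddgd·s(k).
Applying this once more to ddgdddgdddgdddgd++:

ddgdddgdddgdddgdddgd++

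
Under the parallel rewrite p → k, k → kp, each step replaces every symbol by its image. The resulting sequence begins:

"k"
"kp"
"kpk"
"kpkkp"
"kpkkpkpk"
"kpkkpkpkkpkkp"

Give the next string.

kpkkpkpkkpkkpkpkkpkpk

φ(kpkkpkpkkpkkp) expands symbol-by-symbol to kp k kp kp k kp k kp kp k kp kp k; joining the 13 pieces gives the next term.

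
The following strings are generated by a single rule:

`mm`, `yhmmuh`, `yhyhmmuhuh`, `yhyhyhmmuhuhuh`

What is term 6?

s(k+1) = yh·s(k)·uh, so each term gains yh as a prefix and uh as a suffix.
From yhyhyhmmuhuhuh, 2 further steps: yhyhyhmmuhuhuh → yhyhyhyhmmuhuhuhuh → (answer).

yhyhyhyhyhmmuhuhuhuhuh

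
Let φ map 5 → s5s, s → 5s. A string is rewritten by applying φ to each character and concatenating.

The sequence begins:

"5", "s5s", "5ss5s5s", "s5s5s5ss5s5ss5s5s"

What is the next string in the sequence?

Rewriting the 17 symbols of s5s5s5ss5s5ss5s5s one by one yields 5s s5s 5s s5s 5s s5s 5s 5s s5s 5s s5s 5s 5s s5s 5s s5s 5s; concatenated:

5ss5s5ss5s5ss5s5s5ss5s5ss5s5s5ss5s5ss5s5s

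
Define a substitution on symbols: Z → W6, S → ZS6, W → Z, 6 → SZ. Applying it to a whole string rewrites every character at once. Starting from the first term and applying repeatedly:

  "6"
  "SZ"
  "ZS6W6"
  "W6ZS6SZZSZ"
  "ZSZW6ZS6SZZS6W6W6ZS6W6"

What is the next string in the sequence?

Rewriting the 22 symbols of ZSZW6ZS6SZZS6W6W6ZS6W6 one by one yields W6 ZS6 W6 Z SZ W6 ZS6 SZ ZS6 W6 W6 ZS6 SZ Z SZ Z SZ W6 ZS6 SZ Z SZ; concatenated:

W6ZS6W6ZSZW6ZS6SZZS6W6W6ZS6SZZSZZSZW6ZS6SZZSZ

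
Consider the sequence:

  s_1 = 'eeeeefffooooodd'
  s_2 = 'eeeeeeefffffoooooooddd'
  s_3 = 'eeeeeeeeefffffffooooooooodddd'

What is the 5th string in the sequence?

Each string has the form e^{2n+1} f^{2n-1} o^{2n+1} d^{n}, where the shown terms are n = 2, 3, 4.
At n = 6 the blocks have lengths 13, 11, 13, 6.

eeeeeeeeeeeeefffffffffffooooooooooooodddddd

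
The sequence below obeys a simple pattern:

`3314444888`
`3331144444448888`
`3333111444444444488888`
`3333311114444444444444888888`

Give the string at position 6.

Term n consists of n+1 3's, followed by n 1's, followed by 3n+1 4's, followed by n+2 8's (n = 1, 2, …).
For term 6, n = 6, so the run lengths are 7, 6, 19, 8.

3333333111111444444444444444444488888888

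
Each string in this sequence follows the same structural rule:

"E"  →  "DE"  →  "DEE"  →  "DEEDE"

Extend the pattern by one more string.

Each term (from the third on) is the previous term followed by the one before it: term 3 = DE·E = DEE.
Continuing: DEEDE · DEE gives term 5.

DEEDEDEE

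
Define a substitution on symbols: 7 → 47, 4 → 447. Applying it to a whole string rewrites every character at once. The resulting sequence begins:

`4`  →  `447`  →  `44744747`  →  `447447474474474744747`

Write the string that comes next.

4474474744744747447474474474744744747447474474474744747

Replace each of the 21 characters of 447447474474474744747 in place — 447 447 47 447 447 47 447 47 447 447 47 447 447 47 447 47 447 447 47 447 47 — and concatenate.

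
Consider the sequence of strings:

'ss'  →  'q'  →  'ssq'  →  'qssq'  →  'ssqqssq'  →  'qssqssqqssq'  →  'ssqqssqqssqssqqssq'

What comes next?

qssqssqqssqssqqssqqssqssqqssq

From term 3 onward, concatenate the second-to-last term with the last: ss·q = ssq, q·ssq = qssq, …
The next term joins qssqssqqssq and ssqqssqqssqssqqssq.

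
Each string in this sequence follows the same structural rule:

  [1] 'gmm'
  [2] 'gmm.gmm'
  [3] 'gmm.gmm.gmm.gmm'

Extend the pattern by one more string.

s(k+1) = s(k)·.·s(k) — each term doubles the last with '.' between the halves.
So the next term is two copies of gmm.gmm.gmm.gmm with '.' between the halves.

gmm.gmm.gmm.gmm.gmm.gmm.gmm.gmm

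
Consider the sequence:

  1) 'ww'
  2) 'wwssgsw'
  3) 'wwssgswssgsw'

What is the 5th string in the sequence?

Each term is the previous one with ssgsw appended.
From wwssgswssgsw, 2 further steps: wwssgswssgsw → wwssgswssgswssgsw → (answer).

wwssgswssgswssgswssgsw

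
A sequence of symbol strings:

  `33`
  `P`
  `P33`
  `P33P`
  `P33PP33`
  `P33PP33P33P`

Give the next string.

Each term (from the third on) is the previous term followed by the one before it: term 3 = P·33 = P33.
So term 7 is P33PP33P33P·P33PP33.

P33PP33P33PP33PP33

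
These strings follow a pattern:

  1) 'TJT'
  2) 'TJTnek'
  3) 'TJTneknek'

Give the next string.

The strings grow by a fixed suffix nek each time.
One more step from TJTneknek gives the answer.

TJTnekneknek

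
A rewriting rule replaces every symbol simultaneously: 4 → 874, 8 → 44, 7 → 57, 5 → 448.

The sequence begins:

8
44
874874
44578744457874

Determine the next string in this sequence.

874874448574457874874874448574457874

Replace each of the 14 characters of 44578744457874 in place — 874 874 448 57 44 57 874 874 874 448 57 44 57 874 — and concatenate.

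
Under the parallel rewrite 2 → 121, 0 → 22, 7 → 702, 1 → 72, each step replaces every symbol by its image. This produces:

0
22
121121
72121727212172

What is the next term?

Rewriting the 14 symbols of 72121727212172 one by one yields 702 121 72 121 72 702 121 702 121 72 121 72 702 121; concatenated:

70212172121727021217021217212172702121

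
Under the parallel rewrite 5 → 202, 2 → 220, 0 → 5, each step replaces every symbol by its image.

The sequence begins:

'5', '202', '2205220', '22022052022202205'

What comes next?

Applying the rule to each of the 17 symbols of 22022052022202205 gives the pieces 220 220 5 220 220 5 202 220 5 220 220 220 5 220 220 5 202, which concatenate to the answer.

22022052202205202220522022022052202205202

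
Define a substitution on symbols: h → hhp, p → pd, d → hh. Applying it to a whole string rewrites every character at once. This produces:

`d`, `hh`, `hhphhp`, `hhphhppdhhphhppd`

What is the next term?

φ(hhphhppdhhphhppd) expands symbol-by-symbol to hhp hhp pd hhp hhp pd pd hh hhp hhp pd hhp hhp pd pd hh; joining the 16 pieces gives the next term.

hhphhppdhhphhppdpdhhhhphhppdhhphhppdpdhh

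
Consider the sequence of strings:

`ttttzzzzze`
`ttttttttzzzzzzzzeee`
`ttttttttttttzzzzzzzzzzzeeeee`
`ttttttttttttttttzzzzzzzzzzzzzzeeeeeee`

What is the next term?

ttttttttttttttttttttzzzzzzzzzzzzzzzzzeeeeeeeee

Term n consists of 4n t's, followed by 3n+2 z's, followed by 2n-1 e's (n = 1, 2, …).
For the next term, n = 5, so the run lengths are 20, 17, 9.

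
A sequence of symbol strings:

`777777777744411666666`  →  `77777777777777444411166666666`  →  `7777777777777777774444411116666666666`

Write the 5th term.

Each string has the form 7^{4n-2} 4^{n} 1^{n-1} 6^{2n}, where the shown terms are n = 3, 4, 5.
Setting n = 7 gives 26, 7, 6, 14 characters in each block.

77777777777777777777777777444444411111166666666666666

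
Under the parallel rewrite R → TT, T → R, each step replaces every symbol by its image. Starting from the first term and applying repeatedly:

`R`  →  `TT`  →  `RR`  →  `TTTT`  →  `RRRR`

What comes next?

TTTTTTTT

Expanding RRRR: R→TT, R→TT, R→TT, R→TT. Concatenated: TT TT TT TT.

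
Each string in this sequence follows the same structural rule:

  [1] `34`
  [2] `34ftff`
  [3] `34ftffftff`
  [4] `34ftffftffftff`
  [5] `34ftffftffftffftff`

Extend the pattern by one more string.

Every step adds ftff to the end: s(k+1) = s(k)·ftff.
Applying this once more to 34ftffftffftffftff:

34ftffftffftffftffftff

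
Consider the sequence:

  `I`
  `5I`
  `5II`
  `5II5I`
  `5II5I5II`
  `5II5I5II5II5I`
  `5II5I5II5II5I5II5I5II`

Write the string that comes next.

5II5I5II5II5I5II5I5II5II5I5II5II5I

Each term (from the third on) is the previous term followed by the one before it: term 3 = 5I·I = 5II.
Continuing: 5II5I5II5II5I5II5I5II · 5II5I5II5II5I gives term 8.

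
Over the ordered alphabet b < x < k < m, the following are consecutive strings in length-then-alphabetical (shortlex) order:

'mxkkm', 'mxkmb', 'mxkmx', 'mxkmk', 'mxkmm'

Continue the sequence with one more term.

Treat mxkmm as a base-4 numeral over the given alphabet and add one, carrying through any trailing m's.

mxmbb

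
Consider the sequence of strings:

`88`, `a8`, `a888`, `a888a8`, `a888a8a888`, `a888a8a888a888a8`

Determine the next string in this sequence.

a888a8a888a888a8a888a8a888

Each term (from the third on) is the previous term followed by the one before it: term 3 = a8·88 = a888.
Continuing: a888a8a888a888a8 · a888a8a888 gives term 7.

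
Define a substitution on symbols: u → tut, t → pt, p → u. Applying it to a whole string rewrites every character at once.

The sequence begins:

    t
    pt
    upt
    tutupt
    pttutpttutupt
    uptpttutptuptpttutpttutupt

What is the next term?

Applying the rule to each of the 26 symbols of uptpttutptuptpttutpttutupt gives the pieces tut u pt u pt pt tut pt u pt tut u pt u pt pt tut pt u pt pt tut pt tut u pt, which concatenate to the answer.

tutuptuptpttutptupttutuptuptpttutptuptpttutpttutupt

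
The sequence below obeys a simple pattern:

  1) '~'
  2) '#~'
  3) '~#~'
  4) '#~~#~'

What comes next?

This is a Fibonacci-style word recurrence s(k) = s(k−2)·s(k−1): e.g. ~·#~ = ~#~.
The next term joins ~#~ and #~~#~.

~#~#~~#~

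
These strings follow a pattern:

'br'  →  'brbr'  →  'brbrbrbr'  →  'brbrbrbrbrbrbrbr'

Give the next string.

Each string is two copies of the previous one concatenated.
One more doubling of brbrbrbrbrbrbrbr gives the answer.

brbrbrbrbrbrbrbrbrbrbrbrbrbrbrbr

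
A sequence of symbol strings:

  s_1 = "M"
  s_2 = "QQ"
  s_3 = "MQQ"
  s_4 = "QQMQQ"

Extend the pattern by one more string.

Each term (from the third on) is the two preceding terms concatenated in order: term 3 = M·QQ = MQQ.
The next term joins MQQ and QQMQQ.

MQQQQMQQ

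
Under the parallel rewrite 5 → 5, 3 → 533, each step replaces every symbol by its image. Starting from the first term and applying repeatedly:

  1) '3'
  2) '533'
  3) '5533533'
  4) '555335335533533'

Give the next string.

φ(555335335533533) expands symbol-by-symbol to 5 5 5 533 533 5 533 533 5 5 533 533 5 533 533; joining the 15 pieces gives the next term.

5555335335533533555335335533533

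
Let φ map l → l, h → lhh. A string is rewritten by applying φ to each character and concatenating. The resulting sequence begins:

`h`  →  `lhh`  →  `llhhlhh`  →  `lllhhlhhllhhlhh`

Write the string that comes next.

llllhhlhhllhhlhhlllhhlhhllhhlhh

φ(lllhhlhhllhhlhh) expands symbol-by-symbol to l l l lhh lhh l lhh lhh l l lhh lhh l lhh lhh; joining the 15 pieces gives the next term.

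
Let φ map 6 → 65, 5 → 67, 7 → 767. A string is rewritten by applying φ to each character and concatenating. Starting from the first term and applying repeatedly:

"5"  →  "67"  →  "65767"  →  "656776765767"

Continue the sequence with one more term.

65676576776765767656776765767

Expanding 656776765767: 6→65, 5→67, 6→65, 7→767, 7→767, 6→65, 7→767, 6→65, 5→67, 7→767, 6→65, 7→767. Concatenated: 65 67 65 767 767 65 767 65 67 767 65 767.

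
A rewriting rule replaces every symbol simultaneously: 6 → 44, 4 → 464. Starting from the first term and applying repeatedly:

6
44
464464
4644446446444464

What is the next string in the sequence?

Replace each of the 16 characters of 4644446446444464 in place — 464 44 464 464 464 464 44 464 464 44 464 464 464 464 44 464 — and concatenate.

46444464464464464444644644446446446446444464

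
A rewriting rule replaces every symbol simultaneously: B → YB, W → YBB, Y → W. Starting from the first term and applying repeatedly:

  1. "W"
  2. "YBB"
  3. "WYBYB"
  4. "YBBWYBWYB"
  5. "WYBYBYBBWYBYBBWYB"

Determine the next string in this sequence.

YBBWYBWYBWYBYBYBBWYBWYBYBYBBWYB

φ(WYBYBYBBWYBYBBWYB) expands symbol-by-symbol to YBB W YB W YB W YB YB YBB W YB W YB YB YBB W YB; joining the 17 pieces gives the next term.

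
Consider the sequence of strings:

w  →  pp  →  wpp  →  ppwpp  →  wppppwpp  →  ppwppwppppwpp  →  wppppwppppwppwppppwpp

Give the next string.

Each term (from the third on) is the two preceding terms concatenated in order: term 3 = w·pp = wpp.
Continuing: ppwppwppppwpp · wppppwppppwppwppppwpp gives term 8.

ppwppwppppwppwppppwppppwppwppppwpp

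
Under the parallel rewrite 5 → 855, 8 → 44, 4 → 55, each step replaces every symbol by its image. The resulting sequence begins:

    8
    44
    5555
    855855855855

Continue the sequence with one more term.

44855855448558554485585544855855

Expanding 855855855855: 8→44, 5→855, 5→855, 8→44, 5→855, 5→855, 8→44, 5→855, 5→855, 8→44, 5→855, 5→855. Concatenated: 44 855 855 44 855 855 44 855 855 44 855 855.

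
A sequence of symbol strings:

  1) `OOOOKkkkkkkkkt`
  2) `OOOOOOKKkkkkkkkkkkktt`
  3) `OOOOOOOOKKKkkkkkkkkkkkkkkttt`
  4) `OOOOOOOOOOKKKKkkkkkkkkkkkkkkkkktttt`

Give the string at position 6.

Each string has the form O^{2n} K^{n-1} k^{3n+2} t^{n-1}, where the shown terms are n = 2, 3, 4, 5.
At n = 7 the blocks have lengths 14, 6, 23, 6.

OOOOOOOOOOOOOOKKKKKKkkkkkkkkkkkkkkkkkkkkkkktttttt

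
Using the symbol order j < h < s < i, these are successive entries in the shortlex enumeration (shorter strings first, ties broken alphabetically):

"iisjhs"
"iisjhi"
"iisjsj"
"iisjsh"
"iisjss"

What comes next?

iisjsi

Treat iisjss as a base-4 numeral over the given alphabet and add one, carrying through any trailing i's.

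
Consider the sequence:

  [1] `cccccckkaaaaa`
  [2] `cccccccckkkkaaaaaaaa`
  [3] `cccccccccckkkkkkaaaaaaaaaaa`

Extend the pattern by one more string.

Each string has the form c^{2n+2} k^{2n-2} a^{3n-1}, where the shown terms are n = 2, 3, 4.
For the next term, n = 5, so the run lengths are 12, 8, 14.

cccccccccccckkkkkkkkaaaaaaaaaaaaaa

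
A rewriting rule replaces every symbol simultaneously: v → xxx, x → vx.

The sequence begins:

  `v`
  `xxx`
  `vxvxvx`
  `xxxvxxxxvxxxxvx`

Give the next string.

vxvxvxxxxvxvxvxvxxxxvxvxvxvxxxxvx

Applying the rule to each of the 15 symbols of xxxvxxxxvxxxxvx gives the pieces vx vx vx xxx vx vx vx vx xxx vx vx vx vx xxx vx, which concatenate to the answer.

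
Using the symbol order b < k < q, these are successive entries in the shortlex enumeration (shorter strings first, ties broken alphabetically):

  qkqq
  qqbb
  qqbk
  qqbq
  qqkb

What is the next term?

qqkk

Treat qqkb as a base-3 numeral over the given alphabet and add one, carrying through any trailing q's.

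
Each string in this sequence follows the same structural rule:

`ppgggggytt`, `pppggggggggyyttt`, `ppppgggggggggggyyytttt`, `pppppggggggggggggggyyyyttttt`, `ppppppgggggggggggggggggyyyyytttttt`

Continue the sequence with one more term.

pppppppggggggggggggggggggggyyyyyyttttttt

Term n consists of n+1 p's, followed by 3n+2 g's, followed by n y's, followed by n+1 t's (n = 1, 2, …).
Setting n = 6 gives 7, 20, 6, 7 characters in each block.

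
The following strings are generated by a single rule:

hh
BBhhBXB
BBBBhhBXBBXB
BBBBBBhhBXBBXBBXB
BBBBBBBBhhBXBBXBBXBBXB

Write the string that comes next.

Each term wraps the previous one in BB on the left and BXB on the right.
Applying this once more to BBBBBBBBhhBXBBXBBXBBXB:

BBBBBBBBBBhhBXBBXBBXBBXBBXB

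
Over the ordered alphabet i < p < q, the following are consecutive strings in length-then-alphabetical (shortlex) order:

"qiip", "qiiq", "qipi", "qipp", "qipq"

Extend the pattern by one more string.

Treat qipq as a base-3 numeral over the given alphabet and add one, carrying through any trailing q's.

qiqi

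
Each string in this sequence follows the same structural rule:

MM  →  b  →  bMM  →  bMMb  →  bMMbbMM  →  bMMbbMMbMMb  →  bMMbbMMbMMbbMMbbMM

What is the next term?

bMMbbMMbMMbbMMbbMMbMMbbMMbMMb

This is a Fibonacci-style word recurrence s(k) = s(k−1)·s(k−2): e.g. b·MM = bMM.
The next term joins bMMbbMMbMMbbMMbbMM and bMMbbMMbMMb.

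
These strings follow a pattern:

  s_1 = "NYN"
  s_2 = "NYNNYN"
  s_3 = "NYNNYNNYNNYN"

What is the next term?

s(k+1) = s(k)·s(k) — each term doubles the last.
One more doubling of NYNNYNNYNNYN gives the answer.

NYNNYNNYNNYNNYNNYNNYNNYN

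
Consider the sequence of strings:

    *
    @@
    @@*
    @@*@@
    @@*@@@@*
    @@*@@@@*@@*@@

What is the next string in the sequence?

From term 3 onward, concatenate the last term with the second-to-last: @@·* = @@*, @@*·@@ = @@*@@, …
So term 7 is @@*@@@@*@@*@@·@@*@@@@*.

@@*@@@@*@@*@@@@*@@@@*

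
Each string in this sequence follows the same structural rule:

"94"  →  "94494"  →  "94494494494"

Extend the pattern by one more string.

Every step duplicates the string with '4' between the halves.
Doubling 94494494494 with '4' between the halves:

94494494494494494494494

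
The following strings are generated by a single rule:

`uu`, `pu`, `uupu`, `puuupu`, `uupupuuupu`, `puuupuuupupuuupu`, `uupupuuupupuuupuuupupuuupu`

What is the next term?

puuupuuupupuuupuuupupuuupupuuupuuupupuuupu

Each term (from the third on) is the two preceding terms concatenated in order: term 3 = uu·pu = uupu.
Continuing: puuupuuupupuuupu · uupupuuupupuuupuuupupuuupu gives term 8.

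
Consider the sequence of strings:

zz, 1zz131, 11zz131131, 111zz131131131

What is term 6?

Each term wraps the previous one in 1 on the left and 131 on the right.
From 111zz131131131, 2 further steps: 111zz131131131 → 1111zz131131131131 → (answer).

11111zz131131131131131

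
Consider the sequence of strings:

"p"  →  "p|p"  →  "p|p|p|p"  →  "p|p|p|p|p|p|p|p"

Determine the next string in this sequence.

p|p|p|p|p|p|p|p|p|p|p|p|p|p|p|p

s(k+1) = s(k)·|·s(k) — each term doubles the last with '|' between the halves.
One more doubling of p|p|p|p|p|p|p|p gives the answer.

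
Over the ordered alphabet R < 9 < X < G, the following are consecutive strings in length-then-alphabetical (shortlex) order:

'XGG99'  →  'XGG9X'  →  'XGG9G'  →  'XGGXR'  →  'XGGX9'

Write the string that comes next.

The successor of XGGX9 increments the rightmost position that isn't already G and resets every position after it to R.

XGGXX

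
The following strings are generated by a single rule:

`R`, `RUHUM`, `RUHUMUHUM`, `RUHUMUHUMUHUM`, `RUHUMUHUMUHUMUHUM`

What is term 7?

Every step adds UHUM to the end: s(k+1) = s(k)·UHUM.
From RUHUMUHUMUHUMUHUM, 2 further steps: RUHUMUHUMUHUMUHUM → RUHUMUHUMUHUMUHUMUHUM → (answer).

RUHUMUHUMUHUMUHUMUHUMUHUM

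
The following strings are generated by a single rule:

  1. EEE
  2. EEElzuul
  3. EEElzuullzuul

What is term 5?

EEElzuullzuullzuullzuul

Every step adds lzuul to the end: s(k+1) = s(k)·lzuul.
From EEElzuullzuul, 2 further steps: EEElzuullzuul → EEElzuullzuullzuul → (answer).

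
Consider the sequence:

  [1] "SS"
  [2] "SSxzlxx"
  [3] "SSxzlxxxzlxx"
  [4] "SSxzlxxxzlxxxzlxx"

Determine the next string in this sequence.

Each term is the previous one with xzlxx appended.
So the next term is SSxzlxxxzlxxxzlxx·xzlxx.

SSxzlxxxzlxxxzlxxxzlxx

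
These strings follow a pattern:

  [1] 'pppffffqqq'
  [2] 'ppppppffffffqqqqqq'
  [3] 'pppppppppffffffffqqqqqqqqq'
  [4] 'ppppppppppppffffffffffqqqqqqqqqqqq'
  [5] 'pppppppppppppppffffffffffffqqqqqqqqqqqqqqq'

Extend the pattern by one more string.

ppppppppppppppppppffffffffffffffqqqqqqqqqqqqqqqqqq

The n-th term is 3n p's then 2n+2 f's then 3n q's (n = 1, 2, …).
At n = 6 the blocks have lengths 18, 14, 18.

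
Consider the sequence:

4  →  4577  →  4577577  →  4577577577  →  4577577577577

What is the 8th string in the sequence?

4577577577577577577577

Each term is the previous one with 577 appended.
From 4577577577577, 3 further steps: 4577577577577 → 4577577577577577 → 4577577577577577577 → (answer).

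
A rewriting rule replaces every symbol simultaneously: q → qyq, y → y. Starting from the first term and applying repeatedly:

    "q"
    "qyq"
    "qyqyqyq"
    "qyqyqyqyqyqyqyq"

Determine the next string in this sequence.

Applying the rule to each of the 15 symbols of qyqyqyqyqyqyqyq gives the pieces qyq y qyq y qyq y qyq y qyq y qyq y qyq y qyq, which concatenate to the answer.

qyqyqyqyqyqyqyqyqyqyqyqyqyqyqyq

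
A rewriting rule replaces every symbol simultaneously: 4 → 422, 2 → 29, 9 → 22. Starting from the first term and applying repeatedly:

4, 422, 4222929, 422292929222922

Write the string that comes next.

Rewriting the 15 symbols of 422292929222922 one by one yields 422 29 29 29 22 29 22 29 22 29 29 29 22 29 29; concatenated:

4222929292229222922292929222929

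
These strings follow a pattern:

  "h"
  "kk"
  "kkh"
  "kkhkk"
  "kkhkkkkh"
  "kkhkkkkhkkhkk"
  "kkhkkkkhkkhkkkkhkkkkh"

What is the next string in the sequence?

Each term (from the third on) is the previous term followed by the one before it: term 3 = kk·h = kkh.
The next term joins kkhkkkkhkkhkkkkhkkkkh and kkhkkkkhkkhkk.

kkhkkkkhkkhkkkkhkkkkhkkhkkkkhkkhkk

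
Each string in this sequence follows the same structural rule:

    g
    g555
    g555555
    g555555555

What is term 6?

g555555555555555

Each term is the previous one with 555 appended.
From g555555555, 2 further steps: g555555555 → g555555555555 → (answer).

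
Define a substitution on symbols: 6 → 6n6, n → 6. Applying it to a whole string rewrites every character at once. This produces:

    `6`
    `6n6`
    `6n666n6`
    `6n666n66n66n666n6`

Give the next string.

Replace each of the 17 characters of 6n666n66n66n666n6 in place — 6n6 6 6n6 6n6 6n6 6 6n6 6n6 6 6n6 6n6 6 6n6 6n6 6n6 6 6n6 — and concatenate.

6n666n66n66n666n66n666n66n666n66n66n666n6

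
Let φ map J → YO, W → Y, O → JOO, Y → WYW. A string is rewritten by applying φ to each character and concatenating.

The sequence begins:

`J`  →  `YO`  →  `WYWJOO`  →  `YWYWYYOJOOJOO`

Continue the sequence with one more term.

WYWYWYWYWYWWYWJOOYOJOOJOOYOJOOJOO

φ(YWYWYYOJOOJOO) expands symbol-by-symbol to WYW Y WYW Y WYW WYW JOO YO JOO JOO YO JOO JOO; joining the 13 pieces gives the next term.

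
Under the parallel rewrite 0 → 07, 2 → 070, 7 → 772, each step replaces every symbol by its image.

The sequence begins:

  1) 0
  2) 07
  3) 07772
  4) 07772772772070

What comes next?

Rewriting the 14 symbols of 07772772772070 one by one yields 07 772 772 772 070 772 772 070 772 772 070 07 772 07; concatenated:

077727727720707727720707727720700777207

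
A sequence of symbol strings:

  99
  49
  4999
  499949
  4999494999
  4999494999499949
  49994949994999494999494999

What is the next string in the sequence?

This is a Fibonacci-style word recurrence s(k) = s(k−1)·s(k−2): e.g. 49·99 = 4999.
So term 8 is 49994949994999494999494999·4999494999499949.

499949499949994949994949994999494999499949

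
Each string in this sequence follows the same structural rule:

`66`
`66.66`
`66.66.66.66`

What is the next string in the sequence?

Each string is two copies of the previous one joined by '.'.
One more doubling of 66.66.66.66 gives the answer.

66.66.66.66.66.66.66.66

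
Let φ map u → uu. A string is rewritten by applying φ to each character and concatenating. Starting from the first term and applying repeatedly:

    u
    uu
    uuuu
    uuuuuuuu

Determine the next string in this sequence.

Rewriting each symbol of uuuuuuuu: u→uu, u→uu, u→uu, u→uu, u→uu, u→uu, u→uu, u→uu, which concatenates to uu uu uu uu uu uu uu uu.

uuuuuuuuuuuuuuuu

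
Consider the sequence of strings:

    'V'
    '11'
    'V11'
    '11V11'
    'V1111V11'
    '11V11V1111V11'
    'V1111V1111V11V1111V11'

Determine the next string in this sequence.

11V11V1111V11V1111V1111V11V1111V11

This is a Fibonacci-style word recurrence s(k) = s(k−2)·s(k−1): e.g. V·11 = V11.
So term 8 is 11V11V1111V11·V1111V1111V11V1111V11.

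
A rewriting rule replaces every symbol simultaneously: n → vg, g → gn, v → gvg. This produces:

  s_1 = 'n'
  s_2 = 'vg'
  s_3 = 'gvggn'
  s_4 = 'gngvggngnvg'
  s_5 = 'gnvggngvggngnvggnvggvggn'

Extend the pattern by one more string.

Rewriting the 24 symbols of gnvggngvggngnvggnvggvggn one by one yields gn vg gvg gn gn vg gn gvg gn gn vg gn vg gvg gn gn vg gvg gn gn gvg gn gn vg; concatenated:

gnvggvggngnvggngvggngnvggnvggvggngnvggvggngngvggngnvg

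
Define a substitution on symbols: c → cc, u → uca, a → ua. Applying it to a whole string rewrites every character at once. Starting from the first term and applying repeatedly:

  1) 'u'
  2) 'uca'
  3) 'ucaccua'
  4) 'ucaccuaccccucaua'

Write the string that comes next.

Rewriting the 16 symbols of ucaccuaccccucaua one by one yields uca cc ua cc cc uca ua cc cc cc cc uca cc ua uca ua; concatenated:

ucaccuaccccucauaccccccccucaccuaucaua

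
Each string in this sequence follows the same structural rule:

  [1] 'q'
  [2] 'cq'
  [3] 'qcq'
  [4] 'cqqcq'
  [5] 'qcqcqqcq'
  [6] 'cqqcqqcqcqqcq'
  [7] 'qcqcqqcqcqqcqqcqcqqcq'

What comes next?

cqqcqqcqcqqcqqcqcqqcqcqqcqqcqcqqcq

This is a Fibonacci-style word recurrence s(k) = s(k−2)·s(k−1): e.g. q·cq = qcq.
Continuing: cqqcqqcqcqqcq · qcqcqqcqcqqcqqcqcqqcq gives term 8.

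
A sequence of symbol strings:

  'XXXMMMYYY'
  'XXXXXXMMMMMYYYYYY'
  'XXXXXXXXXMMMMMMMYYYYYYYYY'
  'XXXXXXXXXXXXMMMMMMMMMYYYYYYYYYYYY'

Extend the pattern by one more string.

The n-th term is 3n X's then 2n+1 M's then 3n Y's (n = 1, 2, …).
For the next term, n = 5, so the run lengths are 15, 11, 15.

XXXXXXXXXXXXXXXMMMMMMMMMMMYYYYYYYYYYYYYYY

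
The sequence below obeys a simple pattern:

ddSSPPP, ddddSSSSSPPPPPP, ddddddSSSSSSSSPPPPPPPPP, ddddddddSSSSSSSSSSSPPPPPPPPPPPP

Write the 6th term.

ddddddddddddSSSSSSSSSSSSSSSSSPPPPPPPPPPPPPPPPPP

The n-th term is 2n d's then 3n-1 S's then 3n P's (n = 1, 2, …).
At n = 6 the blocks have lengths 12, 17, 18.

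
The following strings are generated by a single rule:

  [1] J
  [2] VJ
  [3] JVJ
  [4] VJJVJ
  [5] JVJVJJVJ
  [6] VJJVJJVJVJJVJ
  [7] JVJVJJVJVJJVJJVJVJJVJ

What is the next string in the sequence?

Each term (from the third on) is the two preceding terms concatenated in order: term 3 = J·VJ = JVJ.
So term 8 is VJJVJJVJVJJVJ·JVJVJJVJVJJVJJVJVJJVJ.

VJJVJJVJVJJVJJVJVJJVJVJJVJJVJVJJVJ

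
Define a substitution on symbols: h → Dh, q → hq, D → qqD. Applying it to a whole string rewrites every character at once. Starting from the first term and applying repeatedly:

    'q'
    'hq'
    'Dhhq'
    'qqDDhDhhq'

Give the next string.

Apply φ to qqDDhDhhq symbol by symbol: q→hq, q→hq, D→qqD, D→qqD, h→Dh, D→qqD, h→Dh, h→Dh, q→hq; joined: hq hq qqD qqD Dh qqD Dh Dh hq.

hqhqqqDqqDDhqqDDhDhhq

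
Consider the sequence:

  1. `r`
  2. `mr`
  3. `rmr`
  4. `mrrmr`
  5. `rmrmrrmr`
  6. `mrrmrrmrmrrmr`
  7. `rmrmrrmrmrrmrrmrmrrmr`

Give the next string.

This is a Fibonacci-style word recurrence s(k) = s(k−2)·s(k−1): e.g. r·mr = rmr.
Continuing: mrrmrrmrmrrmr · rmrmrrmrmrrmrrmrmrrmr gives term 8.

mrrmrrmrmrrmrrmrmrrmrmrrmrrmrmrrmr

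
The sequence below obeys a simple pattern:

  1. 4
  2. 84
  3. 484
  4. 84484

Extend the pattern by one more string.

48484484

Each term (from the third on) is the two preceding terms concatenated in order: term 3 = 4·84 = 484.
The next term joins 484 and 84484.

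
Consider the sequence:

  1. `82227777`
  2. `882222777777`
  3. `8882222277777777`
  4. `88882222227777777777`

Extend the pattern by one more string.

888882222222777777777777

Reading off run lengths: 8 runs 1, 2, 3, 4; 2 runs 3, 4, 5, 6; 7 runs 4, 6, 8, 10 — each is linear in n, where the shown terms are n = 2, 3, 4, 5.
Setting n = 6 gives 5, 7, 12 characters in each block.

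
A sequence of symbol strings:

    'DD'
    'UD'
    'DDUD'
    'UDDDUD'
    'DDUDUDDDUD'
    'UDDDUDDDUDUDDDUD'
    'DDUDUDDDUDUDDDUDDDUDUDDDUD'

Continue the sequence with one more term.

This is a Fibonacci-style word recurrence s(k) = s(k−2)·s(k−1): e.g. DD·UD = DDUD.
Continuing: UDDDUDDDUDUDDDUD · DDUDUDDDUDUDDDUDDDUDUDDDUD gives term 8.

UDDDUDDDUDUDDDUDDDUDUDDDUDUDDDUDDDUDUDDDUD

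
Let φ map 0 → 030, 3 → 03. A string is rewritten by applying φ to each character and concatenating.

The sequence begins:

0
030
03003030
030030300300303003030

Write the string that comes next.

0300303003003030030300300303003003030030300300303003030

Applying the rule to each of the 21 symbols of 030030300300303003030 gives the pieces 030 03 030 030 03 030 03 030 030 03 030 030 03 030 03 030 030 03 030 03 030, which concatenate to the answer.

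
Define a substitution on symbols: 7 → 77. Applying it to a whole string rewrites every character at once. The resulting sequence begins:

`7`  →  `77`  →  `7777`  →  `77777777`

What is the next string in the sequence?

7777777777777777

Apply φ to 77777777 symbol by symbol: 7→77, 7→77, 7→77, 7→77, 7→77, 7→77, 7→77, 7→77; joined: 77 77 77 77 77 77 77 77.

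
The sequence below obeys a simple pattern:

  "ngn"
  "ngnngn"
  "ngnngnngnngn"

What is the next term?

Every step duplicates the string.
Doubling ngnngnngnngn:

ngnngnngnngnngnngnngnngn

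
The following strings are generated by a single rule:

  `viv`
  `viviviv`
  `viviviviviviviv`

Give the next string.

viviviviviviviviviviviviviviviv

Each string is two copies of the previous one joined by 'i'.
So the next term is two copies of viviviviviviviv with 'i' between the halves.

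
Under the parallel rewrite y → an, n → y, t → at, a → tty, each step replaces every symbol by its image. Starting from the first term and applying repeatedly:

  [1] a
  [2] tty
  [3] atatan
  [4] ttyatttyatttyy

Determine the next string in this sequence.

atatanttyatatatanttyatatatanan

Applying the rule to each of the 14 symbols of ttyatttyatttyy gives the pieces at at an tty at at at an tty at at at an an, which concatenate to the answer.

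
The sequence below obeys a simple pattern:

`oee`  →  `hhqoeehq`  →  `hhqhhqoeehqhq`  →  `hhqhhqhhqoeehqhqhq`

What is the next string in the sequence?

Every step adds hhq to the front and hq to the end of the previous string.
So the next term is hhq·hhqhhqhhqoeehqhqhq·hq.

hhqhhqhhqhhqoeehqhqhqhq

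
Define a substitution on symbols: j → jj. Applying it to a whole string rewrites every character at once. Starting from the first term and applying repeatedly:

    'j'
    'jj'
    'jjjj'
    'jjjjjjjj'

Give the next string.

jjjjjjjjjjjjjjjj

Rewriting each symbol of jjjjjjjj: j→jj, j→jj, j→jj, j→jj, j→jj, j→jj, j→jj, j→jj, which concatenates to jj jj jj jj jj jj jj jj.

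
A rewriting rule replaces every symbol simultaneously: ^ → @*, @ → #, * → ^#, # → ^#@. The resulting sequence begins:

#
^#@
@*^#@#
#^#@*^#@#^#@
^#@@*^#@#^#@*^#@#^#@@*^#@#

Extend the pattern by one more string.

@*^#@##^#@*^#@#^#@@*^#@#^#@*^#@#^#@@*^#@##^#@*^#@#^#@

Replace each of the 26 characters of ^#@@*^#@#^#@*^#@#^#@@*^#@# in place — @* ^#@ # # ^# @* ^#@ # ^#@ @* ^#@ # ^# @* ^#@ # ^#@ @* ^#@ # # ^# @* ^#@ # ^#@ — and concatenate.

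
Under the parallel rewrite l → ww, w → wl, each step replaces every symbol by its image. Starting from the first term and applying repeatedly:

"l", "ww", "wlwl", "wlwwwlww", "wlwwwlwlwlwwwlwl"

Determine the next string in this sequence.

Replace each of the 16 characters of wlwwwlwlwlwwwlwl in place — wl ww wl wl wl ww wl ww wl ww wl wl wl ww wl ww — and concatenate.

wlwwwlwlwlwwwlwwwlwwwlwlwlwwwlww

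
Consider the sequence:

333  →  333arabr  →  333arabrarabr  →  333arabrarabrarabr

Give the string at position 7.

333arabrarabrarabrarabrarabrarabr

Each term is the previous one with arabr appended.
From 333arabrarabrarabr, 3 further steps: 333arabrarabrarabr → 333arabrarabrarabrarabr → 333arabrarabrarabrarabrarabr → (answer).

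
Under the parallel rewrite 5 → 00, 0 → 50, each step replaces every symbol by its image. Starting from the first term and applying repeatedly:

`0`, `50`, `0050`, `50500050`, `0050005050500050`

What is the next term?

50500050505000500050005050500050

Replace each of the 16 characters of 0050005050500050 in place — 50 50 00 50 50 50 00 50 00 50 00 50 50 50 00 50 — and concatenate.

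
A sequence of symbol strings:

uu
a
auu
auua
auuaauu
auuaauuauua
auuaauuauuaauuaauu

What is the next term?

auuaauuauuaauuaauuauuaauuauua

From term 3 onward, concatenate the last term with the second-to-last: a·uu = auu, auu·a = auua, …
Continuing: auuaauuauuaauuaauu · auuaauuauua gives term 8.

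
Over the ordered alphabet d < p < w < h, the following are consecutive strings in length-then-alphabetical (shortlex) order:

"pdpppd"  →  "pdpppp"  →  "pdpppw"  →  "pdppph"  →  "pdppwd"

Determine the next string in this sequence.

The successor of pdppwd increments the rightmost position that isn't already h and resets every position after it to d.

pdppwp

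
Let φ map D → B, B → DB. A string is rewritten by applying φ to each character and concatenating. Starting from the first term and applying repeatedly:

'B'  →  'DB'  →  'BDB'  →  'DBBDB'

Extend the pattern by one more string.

BDBDBBDB

Expanding DBBDB: D→B, B→DB, B→DB, D→B, B→DB. Concatenated: B DB DB B DB.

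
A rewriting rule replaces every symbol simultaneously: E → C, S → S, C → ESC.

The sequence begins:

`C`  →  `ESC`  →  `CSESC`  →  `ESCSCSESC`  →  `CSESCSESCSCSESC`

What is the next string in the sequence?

ESCSCSESCSCSESCSESCSCSESC

Replace each of the 15 characters of CSESCSESCSCSESC in place — ESC S C S ESC S C S ESC S ESC S C S ESC — and concatenate.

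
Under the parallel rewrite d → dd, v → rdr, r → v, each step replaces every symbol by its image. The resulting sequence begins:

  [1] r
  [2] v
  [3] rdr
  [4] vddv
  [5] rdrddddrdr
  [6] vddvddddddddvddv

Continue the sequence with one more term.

φ(vddvddddddddvddv) expands symbol-by-symbol to rdr dd dd rdr dd dd dd dd dd dd dd dd rdr dd dd rdr; joining the 16 pieces gives the next term.

rdrddddrdrddddddddddddddddrdrddddrdr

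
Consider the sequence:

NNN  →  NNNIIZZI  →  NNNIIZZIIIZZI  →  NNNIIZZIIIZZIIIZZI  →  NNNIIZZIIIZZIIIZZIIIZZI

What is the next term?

Every step adds IIZZI to the end: s(k+1) = s(k)·IIZZI.
Applying this once more to NNNIIZZIIIZZIIIZZIIIZZI:

NNNIIZZIIIZZIIIZZIIIZZIIIZZI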